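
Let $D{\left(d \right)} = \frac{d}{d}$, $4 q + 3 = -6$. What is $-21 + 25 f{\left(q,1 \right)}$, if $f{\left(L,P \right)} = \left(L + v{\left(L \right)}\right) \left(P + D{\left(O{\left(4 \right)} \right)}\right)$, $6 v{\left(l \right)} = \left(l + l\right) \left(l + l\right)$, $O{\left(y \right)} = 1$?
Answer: $\frac{141}{4} \approx 35.25$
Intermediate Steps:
$v{\left(l \right)} = \frac{2 l^{2}}{3}$ ($v{\left(l \right)} = \frac{\left(l + l\right) \left(l + l\right)}{6} = \frac{2 l 2 l}{6} = \frac{4 l^{2}}{6} = \frac{2 l^{2}}{3}$)
$q = - \frac{9}{4}$ ($q = - \frac{3}{4} + \frac{1}{4} \left(-6\right) = - \frac{3}{4} - \frac{3}{2} = - \frac{9}{4} \approx -2.25$)
$D{\left(d \right)} = 1$
$f{\left(L,P \right)} = \left(1 + P\right) \left(L + \frac{2 L^{2}}{3}\right)$ ($f{\left(L,P \right)} = \left(L + \frac{2 L^{2}}{3}\right) \left(P + 1\right) = \left(L + \frac{2 L^{2}}{3}\right) \left(1 + P\right) = \left(1 + P\right) \left(L + \frac{2 L^{2}}{3}\right)$)
$-21 + 25 f{\left(q,1 \right)} = -21 + 25 \cdot \frac{1}{3} \left(- \frac{9}{4}\right) \left(3 + 2 \left(- \frac{9}{4}\right) + 3 \cdot 1 + 2 \left(- \frac{9}{4}\right) 1\right) = -21 + 25 \cdot \frac{1}{3} \left(- \frac{9}{4}\right) \left(3 - \frac{9}{2} + 3 - \frac{9}{2}\right) = -21 + 25 \cdot \frac{1}{3} \left(- \frac{9}{4}\right) \left(-3\right) = -21 + 25 \cdot \frac{9}{4} = -21 + \frac{225}{4} = \frac{141}{4}$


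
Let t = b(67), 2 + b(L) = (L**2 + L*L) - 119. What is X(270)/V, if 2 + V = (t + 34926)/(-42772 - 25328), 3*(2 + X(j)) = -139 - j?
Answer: 9420500/179983 ≈ 52.341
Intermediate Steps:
X(j) = -145/3 - j/3 (X(j) = -2 + (-139 - j)/3 = -2 + (-139/3 - j/3) = -145/3 - j/3)
b(L) = -121 + 2*L**2 (b(L) = -2 + ((L**2 + L*L) - 119) = -2 + ((L**2 + L**2) - 119) = -2 + (2*L**2 - 119) = -2 + (-119 + 2*L**2) = -121 + 2*L**2)
t = 8857 (t = -121 + 2*67**2 = -121 + 2*4489 = -121 + 8978 = 8857)
V = -179983/68100 (V = -2 + (8857 + 34926)/(-42772 - 25328) = -2 + 43783/(-68100) = -2 + 43783*(-1/68100) = -2 - 43783/68100 = -179983/68100 ≈ -2.6429)
X(270)/V = (-145/3 - 1/3*270)/(-179983/68100) = (-145/3 - 90)*(-68100/179983) = -415/3*(-68100/179983) = 9420500/179983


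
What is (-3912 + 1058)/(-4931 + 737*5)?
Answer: 1427/623 ≈ 2.2905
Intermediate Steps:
(-3912 + 1058)/(-4931 + 737*5) = -2854/(-4931 + 3685) = -2854/(-1246) = -2854*(-1/1246) = 1427/623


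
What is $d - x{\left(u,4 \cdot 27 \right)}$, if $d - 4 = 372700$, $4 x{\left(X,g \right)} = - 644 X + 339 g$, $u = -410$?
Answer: $297541$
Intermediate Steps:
$x{\left(X,g \right)} = - 161 X + \frac{339 g}{4}$ ($x{\left(X,g \right)} = \frac{- 644 X + 339 g}{4} = - 161 X + \frac{339 g}{4}$)
$d = 372704$ ($d = 4 + 372700 = 372704$)
$d - x{\left(u,4 \cdot 27 \right)} = 372704 - \left(\left(-161\right) \left(-410\right) + \frac{339 \cdot 4 \cdot 27}{4}\right) = 372704 - \left(66010 + \frac{339}{4} \cdot 108\right) = 372704 - \left(66010 + 9153\right) = 372704 - 75163 = 297541$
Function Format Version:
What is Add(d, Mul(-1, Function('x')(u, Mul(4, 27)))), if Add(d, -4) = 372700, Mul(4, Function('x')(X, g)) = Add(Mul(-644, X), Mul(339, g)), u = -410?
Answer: 297541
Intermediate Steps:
Function('x')(X, g) = Add(Mul(-161, X), Mul(Rational(339, 4), g)) (Function('x')(X, g) = Mul(Rational(1, 4), Add(Mul(-644, X), Mul(339, g))) = Add(Mul(-161, X), Mul(Rational(339, 4), g)))
d = 372704 (d = Add(4, 372700) = 372704)
Add(d, Mul(-1, Function('x')(u, Mul(4, 27)))) = Add(372704, Mul(-1, Add(Mul(-161, -410), Mul(Rational(339, 4), Mul(4, 27))))) = Add(372704, Mul(-1, Add(66010, Mul(Rational(339, 4), 108)))) = Add(372704, Mul(-1, Add(66010, 9153))) = Add(372704, Mul(-1, 75163)) = Add(372704, -75163) = 297541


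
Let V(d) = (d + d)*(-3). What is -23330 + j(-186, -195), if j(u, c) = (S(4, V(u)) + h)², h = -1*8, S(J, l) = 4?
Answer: -23314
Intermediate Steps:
V(d) = -6*d (V(d) = (2*d)*(-3) = -6*d)
h = -8
j(u, c) = 16 (j(u, c) = (4 - 8)² = (-4)² = 16)
-23330 + j(-186, -195) = -23330 + 16 = -23314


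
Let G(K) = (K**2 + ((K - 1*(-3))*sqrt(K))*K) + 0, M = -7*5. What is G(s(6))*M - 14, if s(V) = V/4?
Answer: -371/4 - 945*sqrt(6)/8 ≈ -382.10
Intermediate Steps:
s(V) = V/4 (s(V) = V*(1/4) = V/4)
M = -35
G(K) = K**2 + K**(3/2)*(3 + K) (G(K) = (K**2 + ((K + 3)*sqrt(K))*K) + 0 = (K**2 + ((3 + K)*sqrt(K))*K) + 0 = (K**2 + (sqrt(K)*(3 + K))*K) + 0 = (K**2 + K**(3/2)*(3 + K)) + 0 = K**2 + K**(3/2)*(3 + K))
G(s(6))*M - 14 = (((1/4)*6)**2 + ((1/4)*6)**(5/2) + 3*((1/4)*6)**(3/2))*(-35) - 14 = ((3/2)**2 + (3/2)**(5/2) + 3*(3/2)**(3/2))*(-35) - 14 = (9/4 + 9*sqrt(6)/8 + 3*(3*sqrt(6)/4))*(-35) - 14 = (9/4 + 9*sqrt(6)/8 + 9*sqrt(6)/4)*(-35) - 14 = (9/4 + 27*sqrt(6)/8)*(-35) - 14 = (-315/4 - 945*sqrt(6)/8) - 14 = -371/4 - 945*sqrt(6)/8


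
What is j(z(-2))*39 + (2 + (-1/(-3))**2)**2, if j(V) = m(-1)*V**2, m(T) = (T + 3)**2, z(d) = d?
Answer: 50905/81 ≈ 628.46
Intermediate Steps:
m(T) = (3 + T)**2
j(V) = 4*V**2 (j(V) = (3 - 1)**2*V**2 = 2**2*V**2 = 4*V**2)
j(z(-2))*39 + (2 + (-1/(-3))**2)**2 = (4*(-2)**2)*39 + (2 + (-1/(-3))**2)**2 = (4*4)*39 + (2 + (-1*(-1/3))**2)**2 = 16*39 + (2 + (1/3)**2)**2 = 624 + (2 + 1/9)**2 = 624 + (19/9)**2 = 624 + 361/81 = 50905/81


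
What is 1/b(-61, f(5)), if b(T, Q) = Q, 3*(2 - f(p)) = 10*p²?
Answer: -3/244 ≈ -0.012295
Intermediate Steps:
f(p) = 2 - 10*p²/3
1/b(-61, f(5)) = 1/(2 - 10/3*5²) = 1/(2 - 10/3*25) = 1/(2 - 250/3) = 1/(-244/3) = -3/244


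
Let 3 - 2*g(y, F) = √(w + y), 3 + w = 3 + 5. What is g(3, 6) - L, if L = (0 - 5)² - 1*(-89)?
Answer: -225/2 - √2 ≈ -113.91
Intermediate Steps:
w = 5 (w = -3 + (3 + 5) = -3 + 8 = 5)
g(y, F) = 3/2 - √(5 + y)/2
L = 114 (L = (-5)² + 89 = 25 + 89 = 114)
g(3, 6) - L = (3/2 - √(5 + 3)/2) - 1*114 = (3/2 - √2) - 114 = -225/2 - √2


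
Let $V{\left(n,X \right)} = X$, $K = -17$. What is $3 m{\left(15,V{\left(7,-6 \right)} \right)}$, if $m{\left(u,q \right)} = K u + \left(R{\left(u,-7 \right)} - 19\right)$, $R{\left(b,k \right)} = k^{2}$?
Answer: $-675$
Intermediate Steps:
$m{\left(u,q \right)} = 30 - 17 u$ ($m{\left(u,q \right)} = - 17 u - \left(19 - \left(-7\right)^{2}\right) = - 17 u + \left(49 - 19\right) = - 17 u + 30 = 30 - 17 u$)
$3 m{\left(15,V{\left(7,-6 \right)} \right)} = 3 \left(30 - 255\right) = 3 \left(-225\right) = -675$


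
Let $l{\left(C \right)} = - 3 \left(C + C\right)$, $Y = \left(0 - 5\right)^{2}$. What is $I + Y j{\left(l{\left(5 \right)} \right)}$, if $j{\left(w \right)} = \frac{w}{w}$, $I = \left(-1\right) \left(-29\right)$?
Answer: $54$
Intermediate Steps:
$I = 29$
$Y = 25$ ($Y = \left(-5\right)^{2} = 25$)
$l{\left(C \right)} = - 6 C$ ($l{\left(C \right)} = - 3 \cdot 2 C = - 6 C$)
$j{\left(w \right)} = 1$
$I + Y j{\left(l{\left(5 \right)} \right)} = 29 + 25 \cdot 1 = 29 + 25 = 54$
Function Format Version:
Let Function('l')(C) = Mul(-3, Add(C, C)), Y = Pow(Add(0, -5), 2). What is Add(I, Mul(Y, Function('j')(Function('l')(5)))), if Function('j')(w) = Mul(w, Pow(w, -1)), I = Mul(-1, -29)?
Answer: 54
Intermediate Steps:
I = 29
Y = 25 (Y = Pow(-5, 2) = 25)
Function('l')(C) = Mul(-6, C) (Function('l')(C) = Mul(-3, Mul(2, C)) = Mul(-6, C))
Function('j')(w) = 1
Add(I, Mul(Y, Function('j')(Function('l')(5)))) = Add(29, Mul(25, 1)) = Add(29, 25) = 54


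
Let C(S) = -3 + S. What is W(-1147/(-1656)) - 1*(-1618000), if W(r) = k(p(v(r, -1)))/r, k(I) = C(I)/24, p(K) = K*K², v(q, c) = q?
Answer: 122144466995222275/75491025408 ≈ 1.6180e+6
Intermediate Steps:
p(K) = K³
k(I) = -⅛ + I/24 (k(I) = (-3 + I)/24 = (-3 + I)*(1/24) = -⅛ + I/24)
W(r) = (-⅛ + r³/24)/r
W(-1147/(-1656)) - 1*(-1618000) = (-3 + (-1147/(-1656))³)/(24*((-1147/(-1656)))) - 1*(-1618000) = (-3 + (-1147*(-1/1656))³)/(24*((-1147*(-1/1656)))) + 1618000 = (-3 + (1147/1656)³)/(24*(1147/1656)) + 1618000 = (1/24)*(1656/1147)*(-3 + 1509003523/4541308416) + 1618000 = (1/24)*(1656/1147)*(-12114921725/4541308416) + 1618000 = -12114921725/75491025408 + 1618000 = 122144466995222275/75491025408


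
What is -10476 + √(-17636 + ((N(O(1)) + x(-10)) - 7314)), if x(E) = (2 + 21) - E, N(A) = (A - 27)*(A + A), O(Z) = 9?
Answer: -10476 + I*√25241 ≈ -10476.0 + 158.87*I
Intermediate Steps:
N(A) = 2*A*(-27 + A) (N(A) = (-27 + A)*(2*A) = 2*A*(-27 + A))
x(E) = 23 - E
-10476 + √(-17636 + ((N(O(1)) + x(-10)) - 7314)) = -10476 + √(-17636 + ((2*9*(-27 + 9) + (23 - 1*(-10))) - 7314)) = -10476 + √(-17636 + ((2*9*(-18) + (23 + 10)) - 7314)) = -10476 + √(-17636 + ((-324 + 33) - 7314)) = -10476 + √(-17636 + (-291 - 7314)) = -10476 + √(-17636 - 7605) = -10476 + √(-25241) = -10476 + I*√25241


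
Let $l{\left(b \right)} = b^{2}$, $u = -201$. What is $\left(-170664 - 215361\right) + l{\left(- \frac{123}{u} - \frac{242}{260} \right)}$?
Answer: $- \frac{29285431490771}{75864100} \approx -3.8603 \cdot 10^{5}$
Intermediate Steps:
$\left(-170664 - 215361\right) + l{\left(- \frac{123}{u} - \frac{242}{260} \right)} = \left(-170664 - 215361\right) + \left(- \frac{123}{-201} - \frac{242}{260}\right)^{2} = -386025 + \left(\left(-123\right) \left(- \frac{1}{201}\right) - \frac{121}{130}\right)^{2} = -386025 + \left(\frac{41}{67} - \frac{121}{130}\right)^{2} = -386025 + \left(- \frac{2777}{8710}\right)^{2} = -386025 + \frac{7711729}{75864100} = - \frac{29285431490771}{75864100}$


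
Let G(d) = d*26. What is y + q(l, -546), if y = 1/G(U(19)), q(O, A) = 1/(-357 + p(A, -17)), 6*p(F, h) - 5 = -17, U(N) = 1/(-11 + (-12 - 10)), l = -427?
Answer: -11873/9334 ≈ -1.2720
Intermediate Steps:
U(N) = -1/33 (U(N) = 1/(-11 - 22) = 1/(-33) = -1/33)
G(d) = 26*d
p(F, h) = -2 (p(F, h) = ⅚ + (⅙)*(-17) = ⅚ - 17/6 = -2)
q(O, A) = -1/359 (q(O, A) = 1/(-357 - 2) = 1/(-359) = -1/359)
y = -33/26 (y = 1/(26*(-1/33)) = 1/(-26/33) = -33/26 ≈ -1.2692)
y + q(l, -546) = -33/26 - 1/359 = -11873/9334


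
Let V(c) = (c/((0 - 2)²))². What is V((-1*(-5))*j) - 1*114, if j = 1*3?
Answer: -1599/16 ≈ -99.938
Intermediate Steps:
j = 3
V(c) = c²/16 (V(c) = (c/((-2)²))² = (c/4)² = c²/16)
V((-1*(-5))*j) - 1*114 = (-1*(-5)*3)²/16 - 1*114 = (5*3)²/16 - 114 = (1/16)*15² - 114 = (1/16)*225 - 114 = 225/16 - 114 = -1599/16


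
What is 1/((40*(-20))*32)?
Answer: -1/25600 ≈ -3.9063e-5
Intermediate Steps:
1/((40*(-20))*32) = 1/(-800*32) = 1/(-25600) = -1/25600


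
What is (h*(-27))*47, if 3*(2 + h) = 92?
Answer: -36378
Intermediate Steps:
h = 86/3 (h = -2 + (⅓)*92 = -2 + 92/3 = 86/3 ≈ 28.667)
(h*(-27))*47 = ((86/3)*(-27))*47 = -774*47 = -36378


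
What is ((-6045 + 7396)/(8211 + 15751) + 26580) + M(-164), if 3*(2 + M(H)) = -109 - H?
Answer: 1911908071/71886 ≈ 26596.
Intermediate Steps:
M(H) = -115/3 - H/3 (M(H) = -2 + (-109 - H)/3 = -2 + (-109/3 - H/3) = -115/3 - H/3)
((-6045 + 7396)/(8211 + 15751) + 26580) + M(-164) = ((-6045 + 7396)/(8211 + 15751) + 26580) + (-115/3 - ⅓*(-164)) = (1351/23962 + 26580) + (-115/3 + 164/3) = (1351*(1/23962) + 26580) + 49/3 = (1351/23962 + 26580) + 49/3 = 636911311/23962 + 49/3 = 1911908071/71886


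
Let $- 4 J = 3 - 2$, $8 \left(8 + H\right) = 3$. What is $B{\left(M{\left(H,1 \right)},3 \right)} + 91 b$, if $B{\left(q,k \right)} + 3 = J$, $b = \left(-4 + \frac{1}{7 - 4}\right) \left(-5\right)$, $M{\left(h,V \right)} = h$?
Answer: $\frac{19981}{12} \approx 1665.1$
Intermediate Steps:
$H = - \frac{61}{8}$ ($H = -8 + \frac{1}{8} \cdot 3 = -8 + \frac{3}{8} = - \frac{61}{8} \approx -7.625$)
$b = \frac{55}{3}$ ($b = \left(-4 + \frac{1}{3}\right) \left(-5\right) = \left(- \frac{11}{3}\right) \left(-5\right) = \frac{55}{3} \approx 18.333$)
$J = - \frac{1}{4}$ ($J = - \frac{3 - 2}{4} = \left(- \frac{1}{4}\right) 1 = - \frac{1}{4} \approx -0.25$)
$B{\left(q,k \right)} = - \frac{13}{4}$ ($B{\left(q,k \right)} = -3 - \frac{1}{4} = - \frac{13}{4}$)
$B{\left(M{\left(H,1 \right)},3 \right)} + 91 b = - \frac{13}{4} + 91 \cdot \frac{55}{3} = - \frac{13}{4} + \frac{5005}{3} = \frac{19981}{12}$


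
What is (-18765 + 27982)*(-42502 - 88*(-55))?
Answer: -347130654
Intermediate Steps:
(-18765 + 27982)*(-42502 - 88*(-55)) = 9217*(-42502 + 4840) = 9217*(-37662) = -347130654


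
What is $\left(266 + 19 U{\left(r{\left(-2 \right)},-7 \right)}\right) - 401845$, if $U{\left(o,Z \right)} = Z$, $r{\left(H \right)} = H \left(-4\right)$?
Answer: $-401712$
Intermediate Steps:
$r{\left(H \right)} = - 4 H$
$\left(266 + 19 U{\left(r{\left(-2 \right)},-7 \right)}\right) - 401845 = \left(266 + 19 \left(-7\right)\right) - 401845 = \left(266 - 133\right) - 401845 = 133 - 401845 = -401712$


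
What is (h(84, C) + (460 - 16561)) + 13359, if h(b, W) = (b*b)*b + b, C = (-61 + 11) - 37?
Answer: 590046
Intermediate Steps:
C = -87 (C = -50 - 37 = -87)
h(b, W) = b + b**3 (h(b, W) = b**2*b + b = b**3 + b = b + b**3)
(h(84, C) + (460 - 16561)) + 13359 = ((84 + 84**3) + (460 - 16561)) + 13359 = ((84 + 592704) - 16101) + 13359 = (592788 - 16101) + 13359 = 576687 + 13359 = 590046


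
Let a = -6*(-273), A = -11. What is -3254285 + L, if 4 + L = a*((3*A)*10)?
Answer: -3794829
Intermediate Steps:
a = 1638
L = -540544 (L = -4 + 1638*((3*(-11))*10) = -4 + 1638*(-33*10) = -4 + 1638*(-330) = -4 - 540540 = -540544)
-3254285 + L = -3254285 - 540544 = -3794829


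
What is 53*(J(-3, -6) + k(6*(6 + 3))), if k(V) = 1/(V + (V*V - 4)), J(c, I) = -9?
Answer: -1414729/2966 ≈ -476.98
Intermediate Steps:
k(V) = 1/(-4 + V + V²) (k(V) = 1/(V + (V² - 4)) = 1/(V + (-4 + V²)) = 1/(-4 + V + V²))
53*(J(-3, -6) + k(6*(6 + 3))) = 53*(-9 + 1/(-4 + 6*(6 + 3) + (6*(6 + 3))²)) = 53*(-9 + 1/(-4 + 6*9 + (6*9)²)) = 53*(-9 + 1/(-4 + 54 + 54²)) = 53*(-9 + 1/(-4 + 54 + 2916)) = 53*(-9 + 1/2966) = 53*(-26693/2966) = -1414729/2966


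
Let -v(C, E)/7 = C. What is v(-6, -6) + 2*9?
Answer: 60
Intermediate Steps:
v(C, E) = -7*C
v(-6, -6) + 2*9 = -7*(-6) + 2*9 = 42 + 18 = 60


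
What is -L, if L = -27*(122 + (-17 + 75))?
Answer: 4860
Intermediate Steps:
L = -4860 (L = -27*(122 + 58) = -27*180 = -4860)
-L = -1*(-4860) = 4860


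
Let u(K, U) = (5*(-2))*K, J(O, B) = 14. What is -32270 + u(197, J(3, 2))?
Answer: -34240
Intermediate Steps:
u(K, U) = -10*K
-32270 + u(197, J(3, 2)) = -32270 - 10*197 = -32270 - 1970 = -34240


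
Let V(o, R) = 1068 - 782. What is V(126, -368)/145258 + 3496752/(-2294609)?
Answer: -253637471921/166655157061 ≈ -1.5219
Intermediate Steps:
V(o, R) = 286
V(126, -368)/145258 + 3496752/(-2294609) = 286/145258 + 3496752/(-2294609) = 286*(1/145258) + 3496752*(-1/2294609) = 143/72629 - 3496752/2294609 = -253637471921/166655157061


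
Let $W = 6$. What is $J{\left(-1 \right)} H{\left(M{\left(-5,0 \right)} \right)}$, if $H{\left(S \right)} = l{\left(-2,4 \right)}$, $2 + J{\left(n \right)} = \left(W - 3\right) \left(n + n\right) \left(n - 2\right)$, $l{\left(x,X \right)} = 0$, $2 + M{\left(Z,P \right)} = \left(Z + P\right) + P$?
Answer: $0$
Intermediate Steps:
$M{\left(Z,P \right)} = -2 + Z + 2 P$ ($M{\left(Z,P \right)} = -2 + \left(\left(Z + P\right) + P\right) = -2 + \left(\left(P + Z\right) + P\right) = -2 + \left(Z + 2 P\right) = -2 + Z + 2 P$)
$J{\left(n \right)} = -2 + 6 n \left(-2 + n\right)$ ($J{\left(n \right)} = -2 + \left(6 - 3\right) \left(n + n\right) \left(n - 2\right) = -2 + 3 \cdot 2 n \left(-2 + n\right) = -2 + 6 n \left(-2 + n\right)$)
$H{\left(S \right)} = 0$
$J{\left(-1 \right)} H{\left(M{\left(-5,0 \right)} \right)} = \left(-2 - -12 + 6 \left(-1\right)^{2}\right) 0 = \left(-2 + 12 + 6 \cdot 1\right) 0 = \left(-2 + 12 + 6\right) 0 = 16 \cdot 0 = 0$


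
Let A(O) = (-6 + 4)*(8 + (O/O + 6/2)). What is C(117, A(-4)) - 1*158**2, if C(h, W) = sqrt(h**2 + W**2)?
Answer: -24964 + 3*sqrt(1585) ≈ -24845.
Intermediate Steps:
A(O) = -24 (A(O) = -2*(8 + (1 + 6*(1/2))) = -2*(8 + (1 + 3)) = -2*(8 + 4) = -2*12 = -24)
C(h, W) = sqrt(W**2 + h**2)
C(117, A(-4)) - 1*158**2 = sqrt((-24)**2 + 117**2) - 1*158**2 = sqrt(576 + 13689) - 1*24964 = sqrt(14265) - 24964 = 3*sqrt(1585) - 24964 = -24964 + 3*sqrt(1585)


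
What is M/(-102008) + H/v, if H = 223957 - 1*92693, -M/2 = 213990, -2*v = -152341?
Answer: 3284959193/555000026 ≈ 5.9188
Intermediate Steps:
v = 152341/2 (v = -½*(-152341) = 152341/2 ≈ 76171.)
M = -427980 (M = -2*213990 = -427980)
H = 131264 (H = 223957 - 92693 = 131264)
M/(-102008) + H/v = -427980/(-102008) + 131264/(152341/2) = -427980*(-1/102008) + 131264*(2/152341) = 106995/25502 + 37504/21763 = 3284959193/555000026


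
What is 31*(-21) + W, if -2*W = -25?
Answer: -1277/2 ≈ -638.50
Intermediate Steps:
W = 25/2 (W = -½*(-25) = 25/2 ≈ 12.500)
31*(-21) + W = 31*(-21) + 25/2 = -651 + 25/2 = -1277/2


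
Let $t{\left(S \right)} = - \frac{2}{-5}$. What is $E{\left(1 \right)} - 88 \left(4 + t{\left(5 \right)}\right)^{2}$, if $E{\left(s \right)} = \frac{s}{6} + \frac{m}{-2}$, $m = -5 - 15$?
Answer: $- \frac{254027}{150} \approx -1693.5$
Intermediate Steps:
$m = -20$ ($m = -5 - 15 = -20$)
$t{\left(S \right)} = \frac{2}{5}$ ($t{\left(S \right)} = \left(-2\right) \left(- \frac{1}{5}\right) = \frac{2}{5}$)
$E{\left(s \right)} = 10 + \frac{s}{6}$ ($E{\left(s \right)} = \frac{s}{6} - \frac{20}{-2} = s \frac{1}{6} - -10 = \frac{s}{6} + 10 = 10 + \frac{s}{6}$)
$E{\left(1 \right)} - 88 \left(4 + t{\left(5 \right)}\right)^{2} = \left(10 + \frac{1}{6} \cdot 1\right) - 88 \left(4 + \frac{2}{5}\right)^{2} = \left(10 + \frac{1}{6}\right) - 88 \left(\frac{22}{5}\right)^{2} = \frac{61}{6} - \frac{42592}{25} = - \frac{254027}{150}$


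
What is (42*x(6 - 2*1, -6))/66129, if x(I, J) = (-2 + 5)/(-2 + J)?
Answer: -3/12596 ≈ -0.00023817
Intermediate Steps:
x(I, J) = 3/(-2 + J)
(42*x(6 - 2*1, -6))/66129 = (42*(3/(-2 - 6)))/66129 = (42*(3/(-8)))*(1/66129) = (42*(3*(-⅛)))*(1/66129) = (42*(-3/8))*(1/66129) = -63/4*1/66129 = -3/12596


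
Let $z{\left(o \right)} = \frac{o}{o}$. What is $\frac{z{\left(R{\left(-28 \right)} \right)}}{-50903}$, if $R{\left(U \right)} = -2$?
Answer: $- \frac{1}{50903} \approx -1.9645 \cdot 10^{-5}$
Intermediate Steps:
$z{\left(o \right)} = 1$
$\frac{z{\left(R{\left(-28 \right)} \right)}}{-50903} = 1 \frac{1}{-50903} = 1 \left(- \frac{1}{50903}\right) = - \frac{1}{50903}$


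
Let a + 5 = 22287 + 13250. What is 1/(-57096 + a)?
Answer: -1/21564 ≈ -4.6374e-5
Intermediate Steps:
a = 35532 (a = -5 + (22287 + 13250) = -5 + 35537 = 35532)
1/(-57096 + a) = 1/(-57096 + 35532) = 1/(-21564) = -1/21564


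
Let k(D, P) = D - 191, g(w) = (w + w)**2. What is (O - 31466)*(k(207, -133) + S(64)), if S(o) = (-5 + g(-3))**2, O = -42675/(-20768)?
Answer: -638414019101/20768 ≈ -3.0740e+7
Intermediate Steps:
g(w) = 4*w**2 (g(w) = (2*w)**2 = 4*w**2)
k(D, P) = -191 + D
O = 42675/20768 (O = -42675*(-1/20768) = 42675/20768 ≈ 2.0548)
S(o) = 961 (S(o) = (-5 + 4*(-3)**2)**2 = (-5 + 4*9)**2 = (-5 + 36)**2 = 31**2 = 961)
(O - 31466)*(k(207, -133) + S(64)) = (42675/20768 - 31466)*((-191 + 207) + 961) = -653443213*(16 + 961)/20768 = -653443213/20768*977 = -638414019101/20768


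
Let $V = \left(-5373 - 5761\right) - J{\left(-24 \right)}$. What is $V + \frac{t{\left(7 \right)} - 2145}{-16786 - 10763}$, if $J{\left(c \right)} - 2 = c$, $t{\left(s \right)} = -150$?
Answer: $- \frac{34013577}{3061} \approx -11112.0$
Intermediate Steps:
$J{\left(c \right)} = 2 + c$
$V = -11112$ ($V = \left(-5373 - 5761\right) - \left(2 - 24\right) = \left(-5373 - 5761\right) - -22 = -11134 + 22 = -11112$)
$V + \frac{t{\left(7 \right)} - 2145}{-16786 - 10763} = -11112 + \frac{-150 - 2145}{-16786 - 10763} = -11112 - \frac{2295}{-27549} = -11112 - - \frac{255}{3061} = -11112 + \frac{255}{3061} = - \frac{34013577}{3061}$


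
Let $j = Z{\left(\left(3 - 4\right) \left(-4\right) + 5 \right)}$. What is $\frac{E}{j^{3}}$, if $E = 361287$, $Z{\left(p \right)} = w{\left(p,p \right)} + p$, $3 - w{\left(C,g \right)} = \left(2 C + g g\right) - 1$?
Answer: $- \frac{361287}{636056} \approx -0.56801$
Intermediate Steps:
$w{\left(C,g \right)} = 4 - g^{2} - 2 C$ ($w{\left(C,g \right)} = 3 - \left(\left(2 C + g g\right) - 1\right) = 3 - \left(\left(2 C + g^{2}\right) - 1\right) = 3 - \left(\left(g^{2} + 2 C\right) - 1\right) = 3 - \left(-1 + g^{2} + 2 C\right) = 4 - g^{2} - 2 C$)
$Z{\left(p \right)} = 4 - p - p^{2}$ ($Z{\left(p \right)} = \left(4 - p^{2} - 2 p\right) + p = 4 - p - p^{2}$)
$j = -86$ ($j = 4 - \left(\left(3 - 4\right) \left(-4\right) + 5\right) - \left(\left(3 - 4\right) \left(-4\right) + 5\right)^{2} = 4 - \left(\left(-1\right) \left(-4\right) + 5\right) - \left(\left(-1\right) \left(-4\right) + 5\right)^{2} = 4 - \left(4 + 5\right) - \left(4 + 5\right)^{2} = 4 - 9 - 9^{2} = 4 - 9 - 81 = -86$)
$\frac{E}{j^{3}} = \frac{361287}{\left(-86\right)^{3}} = \frac{361287}{-636056} = 361287 \left(- \frac{1}{636056}\right) = - \frac{361287}{636056}$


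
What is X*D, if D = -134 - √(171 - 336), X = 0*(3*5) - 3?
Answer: 402 + 3*I*√165 ≈ 402.0 + 38.536*I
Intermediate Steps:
X = -3 (X = 0*15 - 3 = 0 - 3 = -3)
D = -134 - I*√165 (D = -134 - √(-165) = -134 - I*√165 ≈ -134.0 - 12.845*I)
X*D = -3*(-134 - I*√165) = 402 + 3*I*√165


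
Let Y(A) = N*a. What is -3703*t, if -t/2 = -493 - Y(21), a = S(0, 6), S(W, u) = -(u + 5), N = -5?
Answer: -4058488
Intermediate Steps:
S(W, u) = -5 - u (S(W, u) = -(5 + u) = -5 - u)
a = -11 (a = -5 - 1*6 = -5 - 6 = -11)
Y(A) = 55 (Y(A) = -5*(-11) = 55)
t = 1096 (t = -2*(-493 - 1*55) = -2*(-493 - 55) = -2*(-548) = 1096)
-3703*t = -3703*1096 = -4058488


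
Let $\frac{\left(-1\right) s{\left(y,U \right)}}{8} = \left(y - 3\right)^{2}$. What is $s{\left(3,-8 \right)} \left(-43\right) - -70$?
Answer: $70$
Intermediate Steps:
$s{\left(y,U \right)} = - 8 \left(-3 + y\right)^{2}$ ($s{\left(y,U \right)} = - 8 \left(y - 3\right)^{2} = - 8 \left(-3 + y\right)^{2}$)
$s{\left(3,-8 \right)} \left(-43\right) - -70 = - 8 \left(-3 + 3\right)^{2} \left(-43\right) - -70 = - 8 \cdot 0^{2} \left(-43\right) + 70 = \left(-8\right) 0 \left(-43\right) + 70 = 0 \left(-43\right) + 70 = 0 + 70 = 70$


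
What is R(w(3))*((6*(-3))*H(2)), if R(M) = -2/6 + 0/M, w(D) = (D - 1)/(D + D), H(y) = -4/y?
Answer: -12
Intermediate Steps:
w(D) = (-1 + D)/(2*D) (w(D) = (-1 + D)/((2*D)) = (-1 + D)*(1/(2*D)) = (-1 + D)/(2*D))
R(M) = -1/3 (R(M) = -2*1/6 + 0 = -1/3 + 0 = -1/3)
R(w(3))*((6*(-3))*H(2)) = -6*(-3)*(-4/2)/3 = -(-6)*(-4*1/2) = -(-6)*(-2) = -1/3*36 = -12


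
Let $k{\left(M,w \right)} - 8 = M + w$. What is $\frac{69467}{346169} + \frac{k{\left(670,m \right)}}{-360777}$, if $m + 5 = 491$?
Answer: $\frac{8219718381}{41629937771} \approx 0.19745$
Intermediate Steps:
$m = 486$ ($m = -5 + 491 = 486$)
$k{\left(M,w \right)} = 8 + M + w$ ($k{\left(M,w \right)} = 8 + \left(M + w\right) = 8 + M + w$)
$\frac{69467}{346169} + \frac{k{\left(670,m \right)}}{-360777} = \frac{69467}{346169} + \frac{8 + 670 + 486}{-360777} = 69467 \cdot \frac{1}{346169} + 1164 \left(- \frac{1}{360777}\right) = \frac{69467}{346169} - \frac{388}{120259} = \frac{8219718381}{41629937771}$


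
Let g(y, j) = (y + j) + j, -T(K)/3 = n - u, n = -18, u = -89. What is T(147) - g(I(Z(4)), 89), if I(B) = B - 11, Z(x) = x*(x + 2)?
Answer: -404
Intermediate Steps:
Z(x) = x*(2 + x)
I(B) = -11 + B
T(K) = -213 (T(K) = -3*(-18 - 1*(-89)) = -3*(-18 + 89) = -3*71 = -213)
g(y, j) = y + 2*j (g(y, j) = (j + y) + j = y + 2*j)
T(147) - g(I(Z(4)), 89) = -213 - ((-11 + 4*(2 + 4)) + 2*89) = -213 - ((-11 + 4*6) + 178) = -213 - ((-11 + 24) + 178) = -213 - (13 + 178) = -213 - 1*191 = -213 - 191 = -404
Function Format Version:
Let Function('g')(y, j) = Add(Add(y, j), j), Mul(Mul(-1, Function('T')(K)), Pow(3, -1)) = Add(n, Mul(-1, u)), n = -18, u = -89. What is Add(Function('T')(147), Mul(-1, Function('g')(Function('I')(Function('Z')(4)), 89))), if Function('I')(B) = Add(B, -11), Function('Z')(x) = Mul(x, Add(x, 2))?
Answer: -404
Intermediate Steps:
Function('Z')(x) = Mul(x, Add(2, x))
Function('I')(B) = Add(-11, B)
Function('T')(K) = -213 (Function('T')(K) = Mul(-3, Add(-18, Mul(-1, -89))) = Mul(-3, Add(-18, 89)) = Mul(-3, 71) = -213)
Function('g')(y, j) = Add(y, Mul(2, j)) (Function('g')(y, j) = Add(Add(j, y), j) = Add(y, Mul(2, j)))
Add(Function('T')(147), Mul(-1, Function('g')(Function('I')(Function('Z')(4)), 89))) = Add(-213, Mul(-1, Add(Add(-11, Mul(4, Add(2, 4))), Mul(2, 89)))) = Add(-213, Mul(-1, Add(Add(-11, Mul(4, 6)), 178))) = Add(-213, Mul(-1, Add(Add(-11, 24), 178))) = Add(-213, Mul(-1, Add(13, 178))) = Add(-213, Mul(-1, 191)) = Add(-213, -191) = -404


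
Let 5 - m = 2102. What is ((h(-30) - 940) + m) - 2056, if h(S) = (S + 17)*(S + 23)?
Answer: -5002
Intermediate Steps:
m = -2097 (m = 5 - 1*2102 = 5 - 2102 = -2097)
h(S) = (17 + S)*(23 + S)
((h(-30) - 940) + m) - 2056 = (((391 + (-30)² + 40*(-30)) - 940) - 2097) - 2056 = (((391 + 900 - 1200) - 940) - 2097) - 2056 = ((91 - 940) - 2097) - 2056 = (-849 - 2097) - 2056 = -2946 - 2056 = -5002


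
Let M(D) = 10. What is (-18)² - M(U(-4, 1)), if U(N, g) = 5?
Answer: 314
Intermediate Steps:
(-18)² - M(U(-4, 1)) = (-18)² - 1*10 = 324 - 10 = 314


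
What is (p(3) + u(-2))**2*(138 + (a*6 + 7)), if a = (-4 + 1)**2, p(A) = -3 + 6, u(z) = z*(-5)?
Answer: 33631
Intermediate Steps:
u(z) = -5*z
p(A) = 3
a = 9 (a = (-3)**2 = 9)
(p(3) + u(-2))**2*(138 + (a*6 + 7)) = (3 - 5*(-2))**2*(138 + (9*6 + 7)) = (3 + 10)**2*(138 + (54 + 7)) = 13**2*(138 + 61) = 169*199 = 33631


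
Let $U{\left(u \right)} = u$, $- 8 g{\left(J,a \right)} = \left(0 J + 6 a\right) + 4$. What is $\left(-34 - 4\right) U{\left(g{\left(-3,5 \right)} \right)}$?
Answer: $\frac{323}{2} \approx 161.5$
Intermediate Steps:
$g{\left(J,a \right)} = - \frac{1}{2} - \frac{3 a}{4}$ ($g{\left(J,a \right)} = - \frac{\left(0 J + 6 a\right) + 4}{8} = - \frac{\left(0 + 6 a\right) + 4}{8} = - \frac{6 a + 4}{8} = - \frac{4 + 6 a}{8} = - \frac{1}{2} - \frac{3 a}{4}$)
$\left(-34 - 4\right) U{\left(g{\left(-3,5 \right)} \right)} = \left(-34 - 4\right) \left(- \frac{1}{2} - \frac{15}{4}\right) = - 38 \left(- \frac{1}{2} - \frac{15}{4}\right) = \left(-38\right) \left(- \frac{17}{4}\right) = \frac{323}{2}$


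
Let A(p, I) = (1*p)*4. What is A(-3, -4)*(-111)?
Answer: 1332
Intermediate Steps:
A(p, I) = 4*p (A(p, I) = p*4 = 4*p)
A(-3, -4)*(-111) = (4*(-3))*(-111) = -12*(-111) = 1332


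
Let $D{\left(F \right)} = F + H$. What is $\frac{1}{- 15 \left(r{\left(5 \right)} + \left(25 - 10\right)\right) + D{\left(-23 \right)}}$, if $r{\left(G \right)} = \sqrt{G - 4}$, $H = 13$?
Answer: $- \frac{1}{250} \approx -0.004$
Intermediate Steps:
$r{\left(G \right)} = \sqrt{-4 + G}$
$D{\left(F \right)} = 13 + F$ ($D{\left(F \right)} = F + 13 = 13 + F$)
$\frac{1}{- 15 \left(r{\left(5 \right)} + \left(25 - 10\right)\right) + D{\left(-23 \right)}} = \frac{1}{- 15 \left(\sqrt{-4 + 5} + \left(25 - 10\right)\right) + \left(13 - 23\right)} = \frac{1}{- 15 \left(\sqrt{1} + 15\right) - 10} = \frac{1}{- 15 \left(1 + 15\right) - 10} = \frac{1}{\left(-15\right) 16 - 10} = \frac{1}{-240 - 10} = \frac{1}{-250} = - \frac{1}{250}$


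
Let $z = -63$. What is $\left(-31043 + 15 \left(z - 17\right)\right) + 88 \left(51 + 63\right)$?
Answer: $-22211$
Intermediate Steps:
$\left(-31043 + 15 \left(z - 17\right)\right) + 88 \left(51 + 63\right) = \left(-31043 + 15 \left(-63 - 17\right)\right) + 88 \left(51 + 63\right) = \left(-31043 + 15 \left(-80\right)\right) + 88 \cdot 114 = \left(-31043 - 1200\right) + 10032 = -32243 + 10032 = -22211$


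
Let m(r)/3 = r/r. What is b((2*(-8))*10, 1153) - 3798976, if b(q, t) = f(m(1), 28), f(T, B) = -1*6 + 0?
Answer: -3798982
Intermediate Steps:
m(r) = 3 (m(r) = 3*(r/r) = 3*1 = 3)
f(T, B) = -6 (f(T, B) = -6 + 0 = -6)
b(q, t) = -6
b((2*(-8))*10, 1153) - 3798976 = -6 - 3798976 = -3798982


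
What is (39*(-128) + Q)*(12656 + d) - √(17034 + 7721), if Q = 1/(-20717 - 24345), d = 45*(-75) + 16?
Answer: -2091355547985/45062 - √24755 ≈ -4.6411e+7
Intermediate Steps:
d = -3359 (d = -3375 + 16 = -3359)
Q = -1/45062 (Q = 1/(-45062) = -1/45062 ≈ -2.2192e-5)
(39*(-128) + Q)*(12656 + d) - √(17034 + 7721) = (39*(-128) - 1/45062)*(12656 - 3359) - √(17034 + 7721) = (-4992 - 1/45062)*9297 - √24755 = -224949505/45062*9297 - √24755 = -2091355547985/45062 - √24755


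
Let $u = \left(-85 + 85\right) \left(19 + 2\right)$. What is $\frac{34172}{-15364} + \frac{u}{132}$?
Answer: $- \frac{8543}{3841} \approx -2.2242$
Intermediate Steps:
$u = 0$ ($u = 0 \cdot 21 = 0$)
$\frac{34172}{-15364} + \frac{u}{132} = \frac{34172}{-15364} + \frac{0}{132} = 34172 \left(- \frac{1}{15364}\right) + 0 \cdot \frac{1}{132} = - \frac{8543}{3841} + 0 = - \frac{8543}{3841}$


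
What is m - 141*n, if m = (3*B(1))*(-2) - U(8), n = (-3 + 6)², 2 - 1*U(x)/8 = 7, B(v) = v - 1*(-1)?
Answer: -1241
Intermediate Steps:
B(v) = 1 + v (B(v) = v + 1 = 1 + v)
U(x) = -40 (U(x) = 16 - 8*7 = 16 - 56 = -40)
n = 9 (n = 3² = 9)
m = 28 (m = (3*(1 + 1))*(-2) - 1*(-40) = (3*2)*(-2) + 40 = 6*(-2) + 40 = -12 + 40 = 28)
m - 141*n = 28 - 141*9 = 28 - 1269 = -1241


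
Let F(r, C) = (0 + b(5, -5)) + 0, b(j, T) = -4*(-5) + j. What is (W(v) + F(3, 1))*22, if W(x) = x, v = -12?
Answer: 286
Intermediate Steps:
b(j, T) = 20 + j
F(r, C) = 25 (F(r, C) = (0 + (20 + 5)) + 0 = (0 + 25) + 0 = 25 + 0 = 25)
(W(v) + F(3, 1))*22 = (-12 + 25)*22 = 13*22 = 286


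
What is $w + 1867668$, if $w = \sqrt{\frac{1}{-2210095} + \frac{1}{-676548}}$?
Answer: $1867668 + \frac{i \sqrt{119894740621570405}}{249205892010} \approx 1.8677 \cdot 10^{6} + 0.0013894 i$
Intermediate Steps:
$w = \frac{i \sqrt{119894740621570405}}{249205892010}$ ($w = \sqrt{- \frac{1}{2210095} - \frac{1}{676548}} = \sqrt{- \frac{2886643}{1495235352060}} = \frac{i \sqrt{119894740621570405}}{249205892010} \approx 0.0013894 i$)
$w + 1867668 = \frac{i \sqrt{119894740621570405}}{249205892010} + 1867668 = 1867668 + \frac{i \sqrt{119894740621570405}}{249205892010}$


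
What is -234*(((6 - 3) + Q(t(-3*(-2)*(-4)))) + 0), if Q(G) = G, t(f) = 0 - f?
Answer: -6318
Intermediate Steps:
t(f) = -f
-234*(((6 - 3) + Q(t(-3*(-2)*(-4)))) + 0) = -234*(((6 - 3) - (-3*(-2))*(-4)) + 0) = -234*((3 - 6*(-4)) + 0) = -234*((3 - 1*(-24)) + 0) = -234*((3 + 24) + 0) = -234*(27 + 0) = -234*27 = -6318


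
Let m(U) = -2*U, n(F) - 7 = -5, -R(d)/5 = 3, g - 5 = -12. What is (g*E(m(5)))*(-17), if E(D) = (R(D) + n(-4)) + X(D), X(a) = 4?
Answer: -1071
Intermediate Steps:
g = -7 (g = 5 - 12 = -7)
R(d) = -15 (R(d) = -5*3 = -15)
n(F) = 2 (n(F) = 7 - 5 = 2)
E(D) = -9 (E(D) = (-15 + 2) + 4 = -13 + 4 = -9)
(g*E(m(5)))*(-17) = -7*(-9)*(-17) = 63*(-17) = -1071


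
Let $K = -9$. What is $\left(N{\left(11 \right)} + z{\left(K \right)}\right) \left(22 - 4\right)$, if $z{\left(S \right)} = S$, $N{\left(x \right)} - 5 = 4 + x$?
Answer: $198$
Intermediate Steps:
$N{\left(x \right)} = 9 + x$ ($N{\left(x \right)} = 5 + \left(4 + x\right) = 9 + x$)
$\left(N{\left(11 \right)} + z{\left(K \right)}\right) \left(22 - 4\right) = \left(\left(9 + 11\right) - 9\right) \left(22 - 4\right) = \left(20 - 9\right) \left(22 - 4\right) = 11 \cdot 18 = 198$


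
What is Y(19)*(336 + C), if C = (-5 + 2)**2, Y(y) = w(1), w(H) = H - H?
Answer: 0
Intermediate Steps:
w(H) = 0
Y(y) = 0
C = 9 (C = (-3)**2 = 9)
Y(19)*(336 + C) = 0*(336 + 9) = 0*345 = 0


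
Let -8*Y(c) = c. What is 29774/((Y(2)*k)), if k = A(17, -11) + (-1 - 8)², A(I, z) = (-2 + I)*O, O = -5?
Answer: -59548/3 ≈ -19849.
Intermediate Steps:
A(I, z) = 10 - 5*I (A(I, z) = (-2 + I)*(-5) = 10 - 5*I)
Y(c) = -c/8
k = 6 (k = (10 - 5*17) + (-1 - 8)² = (10 - 85) + (-9)² = -75 + 81 = 6)
29774/((Y(2)*k)) = 29774/((-⅛*2*6)) = 29774/((-¼*6)) = 29774/(-3/2) = 29774*(-⅔) = -59548/3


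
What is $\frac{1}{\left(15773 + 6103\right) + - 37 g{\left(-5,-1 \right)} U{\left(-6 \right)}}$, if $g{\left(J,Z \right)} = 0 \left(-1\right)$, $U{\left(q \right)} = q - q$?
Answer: $\frac{1}{21876} \approx 4.5712 \cdot 10^{-5}$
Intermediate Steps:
$U{\left(q \right)} = 0$
$g{\left(J,Z \right)} = 0$
$\frac{1}{\left(15773 + 6103\right) + - 37 g{\left(-5,-1 \right)} U{\left(-6 \right)}} = \frac{1}{\left(15773 + 6103\right) + \left(-37\right) 0 \cdot 0} = \frac{1}{21876 + 0 \cdot 0} = \frac{1}{21876 + 0} = \frac{1}{21876}$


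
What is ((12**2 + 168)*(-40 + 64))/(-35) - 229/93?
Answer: -704399/3255 ≈ -216.41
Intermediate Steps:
((12**2 + 168)*(-40 + 64))/(-35) - 229/93 = ((144 + 168)*24)*(-1/35) - 229*1/93 = (312*24)*(-1/35) - 229/93 = 7488*(-1/35) - 229/93 = -7488/35 - 229/93 = -704399/3255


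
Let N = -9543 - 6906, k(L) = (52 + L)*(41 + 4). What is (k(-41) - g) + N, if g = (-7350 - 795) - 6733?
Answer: -1076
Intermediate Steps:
k(L) = 2340 + 45*L (k(L) = (52 + L)*45 = 2340 + 45*L)
N = -16449
g = -14878 (g = -8145 - 6733 = -14878)
(k(-41) - g) + N = ((2340 + 45*(-41)) - 1*(-14878)) - 16449 = ((2340 - 1845) + 14878) - 16449 = (495 + 14878) - 16449 = 15373 - 16449 = -1076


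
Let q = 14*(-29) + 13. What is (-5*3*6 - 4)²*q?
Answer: -3472548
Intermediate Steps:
q = -393 (q = -406 + 13 = -393)
(-5*3*6 - 4)²*q = (-5*3*6 - 4)²*(-393) = (-15*6 - 4)²*(-393) = (-90 - 4)²*(-393) = (-94)²*(-393) = 8836*(-393) = -3472548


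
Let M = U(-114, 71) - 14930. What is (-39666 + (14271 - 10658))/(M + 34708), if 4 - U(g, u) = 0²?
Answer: -36053/19782 ≈ -1.8225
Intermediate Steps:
U(g, u) = 4 (U(g, u) = 4 - 1*0² = 4 - 1*0 = 4 + 0 = 4)
M = -14926 (M = 4 - 14930 = -14926)
(-39666 + (14271 - 10658))/(M + 34708) = (-39666 + (14271 - 10658))/(-14926 + 34708) = (-39666 + 3613)/19782 = -36053*1/19782 = -36053/19782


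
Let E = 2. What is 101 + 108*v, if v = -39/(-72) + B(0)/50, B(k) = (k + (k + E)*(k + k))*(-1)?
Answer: 319/2 ≈ 159.50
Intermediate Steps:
B(k) = -k - 2*k*(2 + k) (B(k) = (k + (k + 2)*(k + k))*(-1) = (k + (2 + k)*(2*k))*(-1) = (k + 2*k*(2 + k))*(-1) = -k - 2*k*(2 + k))
v = 13/24 (v = -39/(-72) - 1*0*(5 + 2*0)/50 = -39*(-1/72) - 1*0*(5 + 0)*(1/50) = 13/24 - 1*0*5*(1/50) = 13/24 + 0*(1/50) = 13/24 + 0 = 13/24 ≈ 0.54167)
101 + 108*v = 101 + 108*(13/24) = 101 + 117/2 = 319/2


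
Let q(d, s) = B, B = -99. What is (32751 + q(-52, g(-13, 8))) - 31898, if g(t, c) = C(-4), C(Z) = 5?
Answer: 754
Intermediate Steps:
g(t, c) = 5
q(d, s) = -99
(32751 + q(-52, g(-13, 8))) - 31898 = (32751 - 99) - 31898 = 32652 - 31898 = 754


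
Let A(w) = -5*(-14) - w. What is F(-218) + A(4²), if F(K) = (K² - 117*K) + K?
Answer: 72866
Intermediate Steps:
F(K) = K² - 116*K
A(w) = 70 - w
F(-218) + A(4²) = -218*(-116 - 218) + (70 - 1*4²) = -218*(-334) + (70 - 1*16) = 72812 + (70 - 16) = 72812 + 54 = 72866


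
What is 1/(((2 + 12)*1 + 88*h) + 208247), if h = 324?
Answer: 1/236773 ≈ 4.2235e-6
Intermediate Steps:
1/(((2 + 12)*1 + 88*h) + 208247) = 1/(((2 + 12)*1 + 88*324) + 208247) = 1/((14*1 + 28512) + 208247) = 1/((14 + 28512) + 208247) = 1/(28526 + 208247) = 1/236773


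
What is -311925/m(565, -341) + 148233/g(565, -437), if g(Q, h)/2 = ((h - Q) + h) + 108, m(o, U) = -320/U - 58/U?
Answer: -23600287952/83853 ≈ -2.8145e+5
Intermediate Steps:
m(o, U) = -378/U
g(Q, h) = 216 - 2*Q + 4*h (g(Q, h) = 2*(((h - Q) + h) + 108) = 2*((-Q + 2*h) + 108) = 2*(108 - Q + 2*h) = 216 - 2*Q + 4*h)
-311925/m(565, -341) + 148233/g(565, -437) = -311925/((-378/(-341))) + 148233/(216 - 2*565 + 4*(-437)) = -311925/((-378*(-1/341))) + 148233/(216 - 1130 - 1748) = -311925/378/341 + 148233/(-2662) = -311925*341/378 + 148233*(-1/2662) = -35455475/126 - 148233/2662 = -23600287952/83853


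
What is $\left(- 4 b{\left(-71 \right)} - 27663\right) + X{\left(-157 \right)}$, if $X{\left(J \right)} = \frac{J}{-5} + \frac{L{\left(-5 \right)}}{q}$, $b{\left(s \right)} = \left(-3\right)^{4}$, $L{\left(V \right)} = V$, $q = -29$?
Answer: $- \frac{4053537}{145} \approx -27955.0$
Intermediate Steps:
$b{\left(s \right)} = 81$
$X{\left(J \right)} = \frac{5}{29} - \frac{J}{5}$ ($X{\left(J \right)} = \frac{J}{-5} - \frac{5}{-29} = J \left(- \frac{1}{5}\right) - - \frac{5}{29} = - \frac{J}{5} + \frac{5}{29} = \frac{5}{29} - \frac{J}{5}$)
$\left(- 4 b{\left(-71 \right)} - 27663\right) + X{\left(-157 \right)} = \left(\left(-4\right) 81 - 27663\right) + \left(\frac{5}{29} - - \frac{157}{5}\right) = \left(-324 - 27663\right) + \left(\frac{5}{29} + \frac{157}{5}\right) = -27987 + \frac{4578}{145} = - \frac{4053537}{145}$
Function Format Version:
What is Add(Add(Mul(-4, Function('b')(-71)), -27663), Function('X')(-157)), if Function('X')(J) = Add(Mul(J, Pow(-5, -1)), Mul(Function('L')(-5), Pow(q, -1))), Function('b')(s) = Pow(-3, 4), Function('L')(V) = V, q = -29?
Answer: Rational(-4053537, 145) ≈ -27955.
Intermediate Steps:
Function('b')(s) = 81
Function('X')(J) = Add(Rational(5, 29), Mul(Rational(-1, 5), J)) (Function('X')(J) = Add(Mul(J, Pow(-5, -1)), Mul(-5, Pow(-29, -1))) = Add(Mul(J, Rational(-1, 5)), Mul(-5, Rational(-1, 29))) = Add(Mul(Rational(-1, 5), J), Rational(5, 29)) = Add(Rational(5, 29), Mul(Rational(-1, 5), J)))
Add(Add(Mul(-4, Function('b')(-71)), -27663), Function('X')(-157)) = Add(Add(Mul(-4, 81), -27663), Add(Rational(5, 29), Mul(Rational(-1, 5), -157))) = Add(Add(-324, -27663), Add(Rational(5, 29), Rational(157, 5))) = Add(-27987, Rational(4578, 145)) = Rational(-4053537, 145)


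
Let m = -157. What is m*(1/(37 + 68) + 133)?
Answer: -2192662/105 ≈ -20883.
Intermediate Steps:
m*(1/(37 + 68) + 133) = -157*(1/(37 + 68) + 133) = -157*(1/105 + 133) = -157*13966/105 = -2192662/105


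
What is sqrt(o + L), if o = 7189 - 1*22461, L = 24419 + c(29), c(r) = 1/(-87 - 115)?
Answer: sqrt(373233986)/202 ≈ 95.640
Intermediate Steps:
c(r) = -1/202 (c(r) = 1/(-202) = -1/202)
L = 4932637/202 (L = 24419 - 1/202 = 4932637/202 ≈ 24419.)
o = -15272 (o = 7189 - 22461 = -15272)
sqrt(o + L) = sqrt(-15272 + 4932637/202) = sqrt(1847693/202) = sqrt(373233986)/202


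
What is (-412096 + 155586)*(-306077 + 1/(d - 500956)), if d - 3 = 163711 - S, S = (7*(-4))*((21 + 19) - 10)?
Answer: 13205765167553525/168201 ≈ 7.8512e+10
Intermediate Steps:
S = -840 (S = -28*(40 - 10) = -28*30 = -840)
d = 164554 (d = 3 + (163711 - 1*(-840)) = 3 + (163711 + 840) = 3 + 164551 = 164554)
(-412096 + 155586)*(-306077 + 1/(d - 500956)) = (-412096 + 155586)*(-306077 + 1/(164554 - 500956)) = -256510*(-306077 + 1/(-336402)) = -256510*(-306077 - 1/336402) = -256510*(-102964914955/336402) = 13205765167553525/168201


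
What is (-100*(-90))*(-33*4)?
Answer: -1188000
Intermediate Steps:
(-100*(-90))*(-33*4) = 9000*(-132) = -1188000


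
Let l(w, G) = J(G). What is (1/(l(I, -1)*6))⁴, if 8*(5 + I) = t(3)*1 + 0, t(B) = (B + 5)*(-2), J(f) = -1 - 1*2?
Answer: 1/104976 ≈ 9.5260e-6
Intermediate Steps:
J(f) = -3 (J(f) = -1 - 2 = -3)
t(B) = -10 - 2*B (t(B) = (5 + B)*(-2) = -10 - 2*B)
I = -7 (I = -5 + ((-10 - 2*3)*1 + 0)/8 = -5 + ((-10 - 6)*1 + 0)/8 = -5 + (-16*1 + 0)/8 = -5 + (-16 + 0)/8 = -5 + (⅛)*(-16) = -5 - 2 = -7)
l(w, G) = -3
(1/(l(I, -1)*6))⁴ = (1/(-3*6))⁴ = (1/(-18))⁴ = (-1/18)⁴ = 1/104976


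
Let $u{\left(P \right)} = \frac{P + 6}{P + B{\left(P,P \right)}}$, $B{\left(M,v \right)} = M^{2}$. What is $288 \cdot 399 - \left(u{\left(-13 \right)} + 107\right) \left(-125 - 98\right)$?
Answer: $\frac{21647027}{156} \approx 1.3876 \cdot 10^{5}$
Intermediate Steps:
$u{\left(P \right)} = \frac{6 + P}{P + P^{2}}$ ($u{\left(P \right)} = \frac{P + 6}{P + P^{2}} = \frac{6 + P}{P + P^{2}}$)
$288 \cdot 399 - \left(u{\left(-13 \right)} + 107\right) \left(-125 - 98\right) = 288 \cdot 399 - \left(\frac{6 - 13}{\left(-13\right) \left(1 - 13\right)} + 107\right) \left(-125 - 98\right) = 114912 - \left(\left(- \frac{1}{13}\right) \frac{1}{-12} \left(-7\right) + 107\right) \left(-223\right) = 114912 - \left(\left(- \frac{1}{13}\right) \left(- \frac{1}{12}\right) \left(-7\right) + 107\right) \left(-223\right) = 114912 - \left(- \frac{7}{156} + 107\right) \left(-223\right) = 114912 - \frac{16685}{156} \left(-223\right) = 114912 - - \frac{3720755}{156} = 114912 + \frac{3720755}{156} = \frac{21647027}{156}$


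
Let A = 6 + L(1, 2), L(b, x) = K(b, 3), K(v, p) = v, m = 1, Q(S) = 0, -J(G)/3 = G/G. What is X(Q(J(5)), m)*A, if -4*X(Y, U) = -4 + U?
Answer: 21/4 ≈ 5.2500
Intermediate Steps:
J(G) = -3 (J(G) = -3*G/G = -3*1 = -3)
L(b, x) = b
X(Y, U) = 1 - U/4 (X(Y, U) = -(-4 + U)/4 = 1 - U/4)
A = 7 (A = 6 + 1 = 7)
X(Q(J(5)), m)*A = (1 - ¼*1)*7 = (1 - ¼)*7 = (¾)*7 = 21/4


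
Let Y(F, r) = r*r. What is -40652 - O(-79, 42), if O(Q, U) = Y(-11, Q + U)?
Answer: -42021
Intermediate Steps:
Y(F, r) = r²
O(Q, U) = (Q + U)²
-40652 - O(-79, 42) = -40652 - (-79 + 42)² = -40652 - 1*(-37)² = -40652 - 1*1369 = -40652 - 1369 = -42021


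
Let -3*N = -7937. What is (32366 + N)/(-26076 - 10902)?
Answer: -105035/110934 ≈ -0.94682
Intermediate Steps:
N = 7937/3 (N = -⅓*(-7937) = 7937/3 ≈ 2645.7)
(32366 + N)/(-26076 - 10902) = (32366 + 7937/3)/(-26076 - 10902) = (105035/3)/(-36978) = (105035/3)*(-1/36978) = -105035/110934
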